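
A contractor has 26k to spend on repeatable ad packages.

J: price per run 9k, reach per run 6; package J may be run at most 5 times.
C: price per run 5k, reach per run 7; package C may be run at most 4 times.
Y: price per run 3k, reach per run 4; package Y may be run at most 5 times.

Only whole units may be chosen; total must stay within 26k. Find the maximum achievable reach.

4×C and 2×Y: price 26 ≤ 26, reach 4·7 + 2·4 = 36.
2×C and 5×Y: price 25 ≤ 26, reach 2·7 + 5·4 = 34.
Best is 36.

36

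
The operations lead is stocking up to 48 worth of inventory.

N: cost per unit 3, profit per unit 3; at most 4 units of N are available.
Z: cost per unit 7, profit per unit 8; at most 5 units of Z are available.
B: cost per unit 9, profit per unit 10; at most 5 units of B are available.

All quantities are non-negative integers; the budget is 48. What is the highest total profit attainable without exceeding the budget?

This is a bounded integer knapsack.
Z has the best ratio (8/7); taking only Z gives at most 5×8 = 40 (stopped by the supply cap of 5).
Mixing does better — 3×Z and 3×B: cost 48 ≤ 48, profit 3·8 + 3·10 = 54.

54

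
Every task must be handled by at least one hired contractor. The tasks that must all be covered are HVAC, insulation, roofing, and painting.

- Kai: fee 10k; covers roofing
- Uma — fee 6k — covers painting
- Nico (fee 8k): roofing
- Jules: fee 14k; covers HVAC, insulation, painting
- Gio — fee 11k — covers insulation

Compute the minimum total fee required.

22

Choose Nico and Jules: together they cover HVAC, insulation, roofing, painting — every task.
Total fee: 8 + 14 = 22.
No cover costs less than 22.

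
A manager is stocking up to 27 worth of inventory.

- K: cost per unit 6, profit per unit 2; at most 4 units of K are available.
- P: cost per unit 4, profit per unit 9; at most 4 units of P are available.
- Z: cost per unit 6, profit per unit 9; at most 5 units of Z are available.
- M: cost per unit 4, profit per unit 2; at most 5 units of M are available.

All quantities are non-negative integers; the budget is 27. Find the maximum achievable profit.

47

4×P, 1×Z, and 1×M: cost 26 ≤ 27, profit 4·9 + 1·9 + 1·2 = 47.
2×P and 3×Z: cost 26 ≤ 27, profit 2·9 + 3·9 = 45.
Best is 47.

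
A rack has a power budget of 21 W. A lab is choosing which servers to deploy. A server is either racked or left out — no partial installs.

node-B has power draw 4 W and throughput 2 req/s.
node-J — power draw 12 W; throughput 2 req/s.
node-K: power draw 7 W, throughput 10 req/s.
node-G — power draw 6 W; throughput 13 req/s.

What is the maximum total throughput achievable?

This is an integer program with binary decision variables.
Take node-B, node-K, and node-G: power draw 4 + 7 + 6 = 17 ≤ 21, throughput 2 + 10 + 13 = 25.
No other feasible combination does better.

25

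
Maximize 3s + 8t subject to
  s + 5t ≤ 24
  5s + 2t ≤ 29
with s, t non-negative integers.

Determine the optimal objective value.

(s,t)=(4,4) is feasible, giving 44.
(s,t)=(3,4) is feasible, giving 41.
(s,t)=(4,3) is feasible, giving 36.
The best lattice point is (4,4), giving 44.

44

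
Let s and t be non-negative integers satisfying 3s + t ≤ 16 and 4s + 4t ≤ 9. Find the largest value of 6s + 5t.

12

The continuous relaxation peaks at (2.25, 0) with value 13.50; rounding to a feasible lattice point costs some objective.
(s,t)=(2,0): 3·2+1·0=6≤16, 4·2+4·0=8≤9, objective 12.
(s,t)=(1,1): 3·1+1·1=4≤16, 4·1+4·1=8≤9, objective 11.
(s,t)=(1,0): 3·1+1·0=3≤16, 4·1+4·0=4≤9, objective 6.
No feasible integer point exceeds 12.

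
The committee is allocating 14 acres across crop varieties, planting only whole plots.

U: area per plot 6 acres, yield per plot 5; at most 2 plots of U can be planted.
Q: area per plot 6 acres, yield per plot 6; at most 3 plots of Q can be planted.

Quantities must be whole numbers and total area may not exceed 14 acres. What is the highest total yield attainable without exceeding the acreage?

12

1×U and 1×Q: area 12 ≤ 14, yield 1·5 + 1·6 = 11.
2×Q: area 12 ≤ 14, yield 2·6 = 12.
Best is 12.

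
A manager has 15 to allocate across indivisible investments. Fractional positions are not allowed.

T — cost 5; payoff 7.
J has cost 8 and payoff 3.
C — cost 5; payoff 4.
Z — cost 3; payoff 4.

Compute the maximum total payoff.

Take T, C, and Z: cost 5 + 5 + 3 = 13 ≤ 15, payoff 7 + 4 + 4 = 15.
No other feasible combination does better.

15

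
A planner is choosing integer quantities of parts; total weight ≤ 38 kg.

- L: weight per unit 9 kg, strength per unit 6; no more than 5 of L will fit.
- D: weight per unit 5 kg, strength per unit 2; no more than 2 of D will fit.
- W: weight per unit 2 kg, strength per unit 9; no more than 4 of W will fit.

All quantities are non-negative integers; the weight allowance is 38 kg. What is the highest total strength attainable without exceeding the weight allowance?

54

This is a bounded integer knapsack.
2×L, 2×D, and 4×W: weight 36 ≤ 38, strength 2·6 + 2·2 + 4·9 = 52.
3×L and 4×W: weight 35 ≤ 38, strength 3·6 + 4·9 = 54.
Best is 54.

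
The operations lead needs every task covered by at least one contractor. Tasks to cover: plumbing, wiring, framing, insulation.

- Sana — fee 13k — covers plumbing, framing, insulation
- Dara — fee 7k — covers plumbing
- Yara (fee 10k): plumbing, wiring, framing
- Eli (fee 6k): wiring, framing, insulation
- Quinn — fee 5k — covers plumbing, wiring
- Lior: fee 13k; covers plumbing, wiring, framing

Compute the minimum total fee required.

11

This is a weighted set-cover instance.
Choose Eli and Quinn: together they cover plumbing, wiring, framing, insulation — every task.
Total fee: 6 + 5 = 11.
No cover costs less than 11.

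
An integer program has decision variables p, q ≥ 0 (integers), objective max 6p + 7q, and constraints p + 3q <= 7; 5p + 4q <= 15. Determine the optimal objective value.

20

(p,q)=(1,2): 1·1+3·2=7≤7, 5·1+4·2=13≤15, objective 20.
(p,q)=(2,1): 1·2+3·1=5≤7, 5·2+4·1=14≤15, objective 19.
No feasible integer point exceeds 20.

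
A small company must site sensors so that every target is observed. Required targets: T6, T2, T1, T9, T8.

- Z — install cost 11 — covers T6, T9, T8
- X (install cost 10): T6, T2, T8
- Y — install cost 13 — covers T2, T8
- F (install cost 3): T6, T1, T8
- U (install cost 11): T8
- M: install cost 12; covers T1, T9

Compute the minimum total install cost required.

Choose X and M: together they cover T6, T2, T1, T9, T8 — every target.
Total install cost: 10 + 12 = 22.

22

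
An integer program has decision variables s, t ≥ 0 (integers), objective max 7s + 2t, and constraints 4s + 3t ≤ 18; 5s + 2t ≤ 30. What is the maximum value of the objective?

(s,t)=(4,0): 4·4+3·0=16≤18, 5·4+2·0=20≤30, objective 28.
(s,t)=(3,1): 4·3+3·1=15≤18, 5·3+2·1=17≤30, objective 23.
(s,t)=(3,0): 4·3+3·0=12≤18, 5·3+2·0=15≤30, objective 21.
The best lattice point is (4,0), giving 28.

28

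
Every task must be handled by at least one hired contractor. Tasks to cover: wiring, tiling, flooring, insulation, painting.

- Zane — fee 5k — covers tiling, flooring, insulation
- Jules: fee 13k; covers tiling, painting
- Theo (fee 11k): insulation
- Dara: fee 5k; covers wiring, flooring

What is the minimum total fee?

Choose Zane, Jules, and Dara: together they cover wiring, tiling, flooring, insulation, painting — every task.
Total fee: 5 + 13 + 5 = 23.
No cover costs less than 23.

23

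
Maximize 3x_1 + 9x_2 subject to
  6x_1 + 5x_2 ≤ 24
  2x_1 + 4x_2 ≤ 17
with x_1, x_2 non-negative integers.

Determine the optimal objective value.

36

The continuous relaxation peaks at (0, 4.25) with value 38.25; rounding to a feasible lattice point costs some objective.
(x_1,x_2)=(0,4) is feasible, giving 36.
(x_1,x_2)=(1,3) is feasible, giving 30.
(x_1,x_2)=(0,3) is feasible, giving 27.
Maximum is 36 at (x_1,x_2)=(0,4).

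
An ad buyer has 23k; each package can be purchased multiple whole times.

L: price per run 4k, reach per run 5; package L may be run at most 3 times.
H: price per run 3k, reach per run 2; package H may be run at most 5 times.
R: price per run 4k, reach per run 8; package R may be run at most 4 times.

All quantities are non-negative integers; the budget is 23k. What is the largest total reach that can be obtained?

39

R has the best ratio (8/4); taking only R gives at most 4×8 = 32 (stopped by the supply cap of 4).
Mixing does better — 1×L, 1×H, and 4×R: price 23 ≤ 23, reach 1·5 + 1·2 + 4·8 = 39.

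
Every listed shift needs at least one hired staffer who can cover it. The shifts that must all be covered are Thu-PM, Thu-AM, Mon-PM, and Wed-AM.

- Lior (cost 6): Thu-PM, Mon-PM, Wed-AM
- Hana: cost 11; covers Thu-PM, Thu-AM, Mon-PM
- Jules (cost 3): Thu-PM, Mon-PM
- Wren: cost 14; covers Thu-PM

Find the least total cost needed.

17

Choose Lior and Hana: together they cover Thu-PM, Thu-AM, Mon-PM, Wed-AM — every shift.
Total cost: 6 + 11 = 17.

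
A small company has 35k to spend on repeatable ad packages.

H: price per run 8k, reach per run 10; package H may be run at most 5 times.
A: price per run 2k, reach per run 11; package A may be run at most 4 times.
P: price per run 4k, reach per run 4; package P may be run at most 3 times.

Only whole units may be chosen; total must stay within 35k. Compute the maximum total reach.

74

A has the best ratio (11/2); taking only A gives at most 4×11 = 44 (stopped by the supply cap of 4).
Mixing does better — 3×H and 4×A: price 32 ≤ 35, reach 3·10 + 4·11 = 74.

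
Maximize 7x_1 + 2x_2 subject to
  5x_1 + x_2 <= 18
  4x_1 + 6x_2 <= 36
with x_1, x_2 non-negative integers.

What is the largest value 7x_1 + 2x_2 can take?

27

The continuous relaxation peaks at (2.77, 4.15) with value 27.69; rounding to a feasible lattice point costs some objective.
(x_1,x_2)=(3,3) is feasible, giving 27.
(x_1,x_2)=(3,2) is feasible, giving 25.
No feasible integer point exceeds 27.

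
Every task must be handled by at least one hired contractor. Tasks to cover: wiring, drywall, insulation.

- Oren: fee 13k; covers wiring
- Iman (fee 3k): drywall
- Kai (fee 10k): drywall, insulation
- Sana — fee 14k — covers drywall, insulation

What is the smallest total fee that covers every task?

23

The greedy cost-per-new-task heuristic would pick Iman, Kai, and Oren for 26, but a cheaper cover exists.
Choose Oren and Kai: together they cover wiring, drywall, insulation — every task.
Total fee: 13 + 10 = 23.
No cover costs less than 23.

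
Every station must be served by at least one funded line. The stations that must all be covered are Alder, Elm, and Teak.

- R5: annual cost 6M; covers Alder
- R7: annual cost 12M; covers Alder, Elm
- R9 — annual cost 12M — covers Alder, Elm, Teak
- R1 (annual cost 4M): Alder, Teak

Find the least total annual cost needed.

12

The greedy cost-per-new-station heuristic would pick R1 and R7 for 16, but a cheaper cover exists.
R9 alone covers Alder, Elm, Teak — every station.
Total annual cost: 12.
No cover costs less than 12.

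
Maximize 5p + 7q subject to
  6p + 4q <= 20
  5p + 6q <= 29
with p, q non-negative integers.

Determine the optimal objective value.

(p,q)=(0,4): 6·0+4·4=16≤20, 5·0+6·4=24≤29, objective 28.
(p,q)=(1,3): 6·1+4·3=18≤20, 5·1+6·3=23≤29, objective 26.
The best lattice point is (0,4), giving 28.

28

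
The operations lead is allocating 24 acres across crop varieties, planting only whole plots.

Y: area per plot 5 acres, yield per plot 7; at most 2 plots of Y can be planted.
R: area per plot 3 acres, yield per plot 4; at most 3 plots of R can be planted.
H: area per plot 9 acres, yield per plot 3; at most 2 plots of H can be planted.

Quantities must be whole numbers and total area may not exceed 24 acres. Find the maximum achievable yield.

26

Y has the best ratio (7/5); taking only Y gives at most 2×7 = 14 (stopped by the supply cap of 2).
Mixing does better — 2×Y and 3×R: area 19 ≤ 24, yield 2·7 + 3·4 = 26.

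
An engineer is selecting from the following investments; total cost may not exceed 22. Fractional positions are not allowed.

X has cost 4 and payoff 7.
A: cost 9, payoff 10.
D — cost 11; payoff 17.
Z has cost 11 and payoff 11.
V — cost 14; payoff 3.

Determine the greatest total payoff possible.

28

Treat it as a binary knapsack problem.
D + Z: cost 11 + 11 = 22 ≤ 22, payoff 17 + 11 = 28.
A + D: cost 9 + 11 = 20 ≤ 22, payoff 10 + 17 = 27.
Best is D and Z with total payoff 28.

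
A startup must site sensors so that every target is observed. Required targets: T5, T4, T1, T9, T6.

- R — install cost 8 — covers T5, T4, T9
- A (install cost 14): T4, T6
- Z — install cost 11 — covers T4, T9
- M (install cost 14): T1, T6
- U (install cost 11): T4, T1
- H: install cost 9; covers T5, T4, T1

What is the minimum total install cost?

22

This is an integer covering problem.
Choose R and M: together they cover T5, T4, T1, T9, T6 — every target.
Total install cost: 8 + 14 = 22.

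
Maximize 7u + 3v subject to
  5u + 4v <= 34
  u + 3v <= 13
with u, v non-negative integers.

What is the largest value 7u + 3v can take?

Relaxing integrality, the LP optimum is 47.60 at (u,v) = (6.8, 0), which is not an integer point.
(u,v)=(6,1) is feasible, giving 45.
(u,v)=(6,0) is feasible, giving 42.
(u,v)=(5,2) is feasible, giving 41.
No feasible integer point exceeds 45.

45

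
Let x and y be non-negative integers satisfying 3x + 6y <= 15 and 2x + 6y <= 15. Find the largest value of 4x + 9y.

22

The continuous relaxation peaks at (0, 2.5) with value 22.50; rounding to a feasible lattice point costs some objective.
(x,y)=(1,2): 3·1+6·2=15≤15, 2·1+6·2=14≤15, objective 22.
(x,y)=(0,2): 3·0+6·2=12≤15, 2·0+6·2=12≤15, objective 18.
(x,y)=(2,1): 3·2+6·1=12≤15, 2·2+6·1=10≤15, objective 17.
No feasible integer point exceeds 22.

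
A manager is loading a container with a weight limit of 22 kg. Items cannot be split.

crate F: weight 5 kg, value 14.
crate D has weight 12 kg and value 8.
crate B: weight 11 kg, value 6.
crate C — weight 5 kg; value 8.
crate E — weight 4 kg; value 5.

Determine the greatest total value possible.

Allowing fractional choices, the relaxed optimum would be about 32.3, but items are indivisible.
crate F + crate D + crate C: weight 5 + 12 + 5 = 22 ≤ 22, value 14 + 8 + 8 = 30.
crate F + crate B + crate C: weight 5 + 11 + 5 = 21 ≤ 22, value 14 + 6 + 8 = 28.
Best is crate F, crate D, and crate C with total value 30.

30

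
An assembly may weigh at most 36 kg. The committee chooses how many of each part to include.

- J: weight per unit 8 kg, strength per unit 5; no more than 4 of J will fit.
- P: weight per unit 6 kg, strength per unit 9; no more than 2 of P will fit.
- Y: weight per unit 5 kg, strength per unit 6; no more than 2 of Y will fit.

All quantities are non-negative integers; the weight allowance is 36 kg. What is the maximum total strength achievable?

35

Take 1×J, 2×P, and 2×Y: weight 30 ≤ 36, strength 1·5 + 2·9 + 2·6 = 35.
P has the best ratio (9/6) and is taken to its limit of 2; remaining capacity is filled optimally with the others.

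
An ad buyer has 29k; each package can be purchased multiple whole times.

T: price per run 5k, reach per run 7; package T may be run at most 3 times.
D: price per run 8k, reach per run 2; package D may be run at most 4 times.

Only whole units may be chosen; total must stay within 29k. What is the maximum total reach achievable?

3×T: price 15 ≤ 29, reach 3·7 = 21.
3×T and 1×D: price 23 ≤ 29, reach 3·7 + 1·2 = 23.
Best is 23.

23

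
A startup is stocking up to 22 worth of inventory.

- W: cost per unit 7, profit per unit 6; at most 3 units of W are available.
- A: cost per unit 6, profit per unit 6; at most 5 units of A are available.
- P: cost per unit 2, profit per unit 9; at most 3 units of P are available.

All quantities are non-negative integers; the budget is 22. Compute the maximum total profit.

Take 2×A and 3×P: cost 18 ≤ 22, profit 2·6 + 3·9 = 39.
P has the best ratio (9/2) and is taken to its limit of 3; remaining capacity is filled optimally with the others.

39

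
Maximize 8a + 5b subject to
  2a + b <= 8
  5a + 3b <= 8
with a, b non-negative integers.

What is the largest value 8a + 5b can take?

13

(a,b)=(1,1) is feasible, giving 13.
(a,b)=(0,2) is feasible, giving 10.
(a,b)=(1,0) is feasible, giving 8.
No feasible integer point exceeds 13.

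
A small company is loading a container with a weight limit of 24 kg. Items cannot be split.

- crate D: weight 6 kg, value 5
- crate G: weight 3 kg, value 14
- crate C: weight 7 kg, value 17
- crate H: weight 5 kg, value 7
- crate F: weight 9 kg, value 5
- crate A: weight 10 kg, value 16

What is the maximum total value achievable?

47

crate D + crate G + crate C + crate H: weight 6 + 3 + 7 + 5 = 21 ≤ 24, value 5 + 14 + 17 + 7 = 43.
crate G + crate C + crate A: weight 3 + 7 + 10 = 20 ≤ 24, value 14 + 17 + 16 = 47.
crate G + crate C + crate H + crate F: weight 3 + 7 + 5 + 9 = 24 ≤ 24, value 14 + 17 + 7 + 5 = 43.
Best is crate G, crate C, and crate A with total value 47.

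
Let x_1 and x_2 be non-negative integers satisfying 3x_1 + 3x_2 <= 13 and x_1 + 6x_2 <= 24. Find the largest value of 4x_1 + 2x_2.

16

The continuous relaxation peaks at (4.33, 0) with value 17.33; rounding to a feasible lattice point costs some objective.
(x_1,x_2)=(4,0): 3·4+3·0=12≤13, 1·4+6·0=4≤24, objective 16.
(x_1,x_2)=(3,1): 3·3+3·1=12≤13, 1·3+6·1=9≤24, objective 14.
(x_1,x_2)=(3,0): 3·3+3·0=9≤13, 1·3+6·0=3≤24, objective 12.
Maximum is 16 at (x_1,x_2)=(4,0).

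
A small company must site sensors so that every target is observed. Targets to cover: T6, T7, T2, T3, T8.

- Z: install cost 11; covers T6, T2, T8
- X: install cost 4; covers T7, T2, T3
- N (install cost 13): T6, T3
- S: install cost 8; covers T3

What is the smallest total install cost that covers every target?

This is an integer covering problem.
Choose Z and X: together they cover T6, T7, T2, T3, T8 — every target.
Total install cost: 11 + 4 = 15.

15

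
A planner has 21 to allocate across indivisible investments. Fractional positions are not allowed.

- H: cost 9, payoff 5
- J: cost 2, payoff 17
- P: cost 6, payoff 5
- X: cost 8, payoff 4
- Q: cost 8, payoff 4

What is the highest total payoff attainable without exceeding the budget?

Allowing fractional choices, the relaxed optimum would be about 29.0, but investments are indivisible.
H + J + P: cost 9 + 2 + 6 = 17 ≤ 21, payoff 5 + 17 + 5 = 27.
J + P + Q: cost 2 + 6 + 8 = 16 ≤ 21, payoff 17 + 5 + 4 = 26.
J + P + X: cost 2 + 6 + 8 = 16 ≤ 21, payoff 17 + 5 + 4 = 26.
Best is H, J, and P with total payoff 27.

27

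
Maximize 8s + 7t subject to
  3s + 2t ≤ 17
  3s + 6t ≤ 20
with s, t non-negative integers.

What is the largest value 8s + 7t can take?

Relaxing integrality, the LP optimum is 46.58 at (s,t) = (5.17, 0.75), which is not an integer point.
(s,t)=(5,0): 3·5+2·0=15≤17, 3·5+6·0=15≤20, objective 40.
(s,t)=(4,1): 3·4+2·1=14≤17, 3·4+6·1=18≤20, objective 39.
Maximum is 40 at (s,t)=(5,0).

40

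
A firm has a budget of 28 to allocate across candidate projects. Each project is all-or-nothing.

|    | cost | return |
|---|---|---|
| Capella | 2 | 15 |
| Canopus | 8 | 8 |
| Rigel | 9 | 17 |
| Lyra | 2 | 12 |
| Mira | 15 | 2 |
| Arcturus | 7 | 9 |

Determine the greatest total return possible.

Treat it as a binary knapsack problem.
Capella + Rigel + Lyra + Arcturus: cost 2 + 9 + 2 + 7 = 20 ≤ 28, return 15 + 17 + 12 + 9 = 53.
Capella + Canopus + Rigel + Lyra + Arcturus: cost 2 + 8 + 9 + 2 + 7 = 28 ≤ 28, return 15 + 8 + 17 + 12 + 9 = 61.
Capella + Canopus + Rigel + Lyra: cost 2 + 8 + 9 + 2 = 21 ≤ 28, return 15 + 8 + 17 + 12 = 52.
Best is Capella, Canopus, Rigel, Lyra, and Arcturus with total return 61.

61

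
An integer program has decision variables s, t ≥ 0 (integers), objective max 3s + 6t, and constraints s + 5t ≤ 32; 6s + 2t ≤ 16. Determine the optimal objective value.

(s,t)=(0,6): 1·0+5·6=30≤32, 6·0+2·6=12≤16, objective 36.
(s,t)=(1,5): 1·1+5·5=26≤32, 6·1+2·5=16≤16, objective 33.
No feasible integer point exceeds 36.

36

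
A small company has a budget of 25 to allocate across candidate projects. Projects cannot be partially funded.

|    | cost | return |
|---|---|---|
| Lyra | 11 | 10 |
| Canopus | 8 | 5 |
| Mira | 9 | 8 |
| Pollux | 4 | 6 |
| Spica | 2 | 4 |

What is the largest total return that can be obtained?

25

Treat it as a binary knapsack problem.
Allowing fractional choices, the relaxed optimum would be about 27.1, but projects are indivisible.
Lyra + Mira + Pollux: cost 11 + 9 + 4 = 24 ≤ 25, return 10 + 8 + 6 = 24.
Lyra + Canopus + Pollux + Spica: cost 11 + 8 + 4 + 2 = 25 ≤ 25, return 10 + 5 + 6 + 4 = 25.
Best is Lyra, Canopus, Pollux, and Spica with total return 25.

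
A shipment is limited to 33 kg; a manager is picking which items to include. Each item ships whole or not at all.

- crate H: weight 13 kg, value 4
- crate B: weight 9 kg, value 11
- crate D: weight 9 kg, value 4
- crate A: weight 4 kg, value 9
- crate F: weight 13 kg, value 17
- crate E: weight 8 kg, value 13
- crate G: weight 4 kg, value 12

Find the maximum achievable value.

51

This is an integer program with binary decision variables.
crate A + crate F + crate E + crate G: weight 4 + 13 + 8 + 4 = 29 ≤ 33, value 9 + 17 + 13 + 12 = 51.
crate B + crate A + crate F + crate G: weight 9 + 4 + 13 + 4 = 30 ≤ 33, value 11 + 9 + 17 + 12 = 49.
Best is crate A, crate F, crate E, and crate G with total value 51.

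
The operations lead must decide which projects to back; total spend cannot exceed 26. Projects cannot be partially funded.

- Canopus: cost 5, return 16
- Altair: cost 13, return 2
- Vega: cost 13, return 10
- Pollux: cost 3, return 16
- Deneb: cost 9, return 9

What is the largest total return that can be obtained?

42

Take Canopus, Vega, and Pollux: cost 5 + 13 + 3 = 21 ≤ 26, return 16 + 10 + 16 = 42.
No other feasible combination does better.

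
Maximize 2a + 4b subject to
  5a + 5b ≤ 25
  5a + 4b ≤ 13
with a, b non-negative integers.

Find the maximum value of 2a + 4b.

(a,b)=(0,3): 5·0+5·3=15≤25, 5·0+4·3=12≤13, objective 12.
(a,b)=(1,2): 5·1+5·2=15≤25, 5·1+4·2=13≤13, objective 10.
(a,b)=(0,2): 5·0+5·2=10≤25, 5·0+4·2=8≤13, objective 8.
No feasible integer point exceeds 12.

12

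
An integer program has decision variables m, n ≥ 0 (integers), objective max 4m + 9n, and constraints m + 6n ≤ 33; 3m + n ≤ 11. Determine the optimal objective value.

53

(m,n)=(2,5): 1·2+6·5=32≤33, 3·2+1·5=11≤11, objective 53.
(m,n)=(1,5): 1·1+6·5=31≤33, 3·1+1·5=8≤11, objective 49.
(m,n)=(0,5): 1·0+6·5=30≤33, 3·0+1·5=5≤11, objective 45.
No feasible integer point exceeds 53.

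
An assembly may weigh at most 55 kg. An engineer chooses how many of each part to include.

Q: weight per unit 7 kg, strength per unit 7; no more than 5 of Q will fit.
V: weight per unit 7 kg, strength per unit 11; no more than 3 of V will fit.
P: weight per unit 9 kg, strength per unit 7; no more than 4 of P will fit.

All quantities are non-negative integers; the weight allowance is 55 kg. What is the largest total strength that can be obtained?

V has the best ratio (11/7); taking only V gives at most 3×11 = 33 (stopped by the supply cap of 3).
Mixing does better — 1×Q, 3×V, and 3×P: weight 55 ≤ 55, strength 1·7 + 3·11 + 3·7 = 61.

61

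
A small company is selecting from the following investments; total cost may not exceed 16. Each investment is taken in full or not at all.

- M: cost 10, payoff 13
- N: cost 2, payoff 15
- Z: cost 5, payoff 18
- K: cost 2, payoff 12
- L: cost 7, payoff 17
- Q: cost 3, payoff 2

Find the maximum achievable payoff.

N + Z + L: cost 2 + 5 + 7 = 14 ≤ 16, payoff 15 + 18 + 17 = 50.
N + Z + K + L: cost 2 + 5 + 2 + 7 = 16 ≤ 16, payoff 15 + 18 + 12 + 17 = 62.
Best is N, Z, K, and L with total payoff 62.

62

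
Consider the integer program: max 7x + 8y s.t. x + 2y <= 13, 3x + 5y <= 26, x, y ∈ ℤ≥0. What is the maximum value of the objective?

57

Relaxing integrality, the LP optimum is 60.67 at (x,y) = (8.67, 0), which is not an integer point.
(x,y)=(7,1): 1·7+2·1=9≤13, 3·7+5·1=26≤26, objective 57.
(x,y)=(8,0): 1·8+2·0=8≤13, 3·8+5·0=24≤26, objective 56.
(x,y)=(6,1): 1·6+2·1=8≤13, 3·6+5·1=23≤26, objective 50.
The best lattice point is (7,1), giving 57.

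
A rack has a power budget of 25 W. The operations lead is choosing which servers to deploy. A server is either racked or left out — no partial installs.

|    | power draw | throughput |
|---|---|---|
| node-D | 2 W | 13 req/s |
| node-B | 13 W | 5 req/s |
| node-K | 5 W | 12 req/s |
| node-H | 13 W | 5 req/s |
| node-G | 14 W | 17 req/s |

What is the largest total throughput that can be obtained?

Allowing fractional choices, the relaxed optimum would be about 43.5, but servers are indivisible.
node-D + node-K + node-G: power draw 2 + 5 + 14 = 21 ≤ 25, throughput 13 + 12 + 17 = 42.
node-D + node-G: power draw 2 + 14 = 16 ≤ 25, throughput 13 + 17 = 30.
Best is node-D, node-K, and node-G with total throughput 42.

42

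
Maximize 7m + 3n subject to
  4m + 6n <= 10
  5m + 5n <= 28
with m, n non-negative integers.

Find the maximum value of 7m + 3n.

The continuous relaxation peaks at (2.5, 0) with value 17.50; rounding to a feasible lattice point costs some objective.
(m,n)=(2,0): 4·2+6·0=8≤10, 5·2+5·0=10≤28, objective 14.
(m,n)=(1,1): 4·1+6·1=10≤10, 5·1+5·1=10≤28, objective 10.
(m,n)=(1,0): 4·1+6·0=4≤10, 5·1+5·0=5≤28, objective 7.
No feasible integer point exceeds 14.

14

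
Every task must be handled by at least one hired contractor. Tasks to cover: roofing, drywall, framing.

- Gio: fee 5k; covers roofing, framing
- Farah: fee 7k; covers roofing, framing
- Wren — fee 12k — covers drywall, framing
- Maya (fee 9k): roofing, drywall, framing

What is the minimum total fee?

9

The greedy cost-per-new-task heuristic would pick Gio and Maya for 14, but a cheaper cover exists.
Maya alone covers roofing, drywall, framing — every task.
Total fee: 9.
No cover costs less than 9.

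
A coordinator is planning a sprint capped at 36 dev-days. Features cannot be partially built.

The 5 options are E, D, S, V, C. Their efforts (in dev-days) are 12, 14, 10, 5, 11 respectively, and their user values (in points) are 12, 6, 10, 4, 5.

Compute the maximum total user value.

28

Allowing fractional choices, the relaxed optimum would be about 30.1, but features are indivisible.
E + S + C: effort 12 + 10 + 11 = 33 ≤ 36, user value 12 + 10 + 5 = 27.
E + D + S: effort 12 + 14 + 10 = 36 ≤ 36, user value 12 + 6 + 10 = 28.
E + S + V: effort 12 + 10 + 5 = 27 ≤ 36, user value 12 + 10 + 4 = 26.
Best is E, D, and S with total user value 28.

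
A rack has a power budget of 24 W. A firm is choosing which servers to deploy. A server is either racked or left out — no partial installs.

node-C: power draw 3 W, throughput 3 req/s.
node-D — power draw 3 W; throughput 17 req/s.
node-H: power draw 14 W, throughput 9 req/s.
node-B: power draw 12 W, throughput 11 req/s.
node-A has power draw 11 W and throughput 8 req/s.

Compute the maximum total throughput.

Allowing fractional choices, the relaxed optimum would be about 35.4, but servers are indivisible.
node-D + node-B: power draw 3 + 12 = 15 ≤ 24, throughput 17 + 11 = 28.
node-C + node-D + node-H: power draw 3 + 3 + 14 = 20 ≤ 24, throughput 3 + 17 + 9 = 29.
node-C + node-D + node-B: power draw 3 + 3 + 12 = 18 ≤ 24, throughput 3 + 17 + 11 = 31.
Best is node-C, node-D, and node-B with total throughput 31.

31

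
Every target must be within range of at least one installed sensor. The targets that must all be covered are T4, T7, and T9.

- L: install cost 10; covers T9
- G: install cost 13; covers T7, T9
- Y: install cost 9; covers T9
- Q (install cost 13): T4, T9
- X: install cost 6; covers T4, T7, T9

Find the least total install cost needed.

X alone covers T4, T7, T9 — every target.
Total install cost: 6.
No cover costs less than 6.

6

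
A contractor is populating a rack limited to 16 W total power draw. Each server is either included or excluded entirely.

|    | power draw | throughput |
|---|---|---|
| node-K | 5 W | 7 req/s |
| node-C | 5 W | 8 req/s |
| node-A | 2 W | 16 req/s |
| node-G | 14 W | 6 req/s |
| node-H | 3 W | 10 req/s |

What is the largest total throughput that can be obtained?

41

Allowing fractional choices, the relaxed optimum would be about 41.4, but servers are indivisible.
node-C + node-A + node-H: power draw 5 + 2 + 3 = 10 ≤ 16, throughput 8 + 16 + 10 = 34.
node-K + node-C + node-A + node-H: power draw 5 + 5 + 2 + 3 = 15 ≤ 16, throughput 7 + 8 + 16 + 10 = 41.
Best is node-K, node-C, node-A, and node-H with total throughput 41.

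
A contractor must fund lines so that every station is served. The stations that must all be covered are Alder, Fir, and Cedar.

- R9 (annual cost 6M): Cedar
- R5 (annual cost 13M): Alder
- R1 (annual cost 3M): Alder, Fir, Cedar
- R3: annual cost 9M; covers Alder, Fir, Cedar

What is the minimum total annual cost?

3

R1 alone covers Alder, Fir, Cedar — every station.
Total annual cost: 3.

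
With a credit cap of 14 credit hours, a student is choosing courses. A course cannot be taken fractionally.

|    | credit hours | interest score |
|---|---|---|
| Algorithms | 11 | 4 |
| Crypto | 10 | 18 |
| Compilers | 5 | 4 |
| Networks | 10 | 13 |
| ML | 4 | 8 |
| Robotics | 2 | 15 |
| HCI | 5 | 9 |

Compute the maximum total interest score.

Treat it as a binary knapsack problem.
Allowing fractional choices, the relaxed optimum would be about 37.4, but courses are indivisible.
Networks + Robotics: credit hours 10 + 2 = 12 ≤ 14, interest score 13 + 15 = 28.
ML + Robotics + HCI: credit hours 4 + 2 + 5 = 11 ≤ 14, interest score 8 + 15 + 9 = 32.
Crypto + Robotics: credit hours 10 + 2 = 12 ≤ 14, interest score 18 + 15 = 33.
Best is Crypto and Robotics with total interest score 33.

33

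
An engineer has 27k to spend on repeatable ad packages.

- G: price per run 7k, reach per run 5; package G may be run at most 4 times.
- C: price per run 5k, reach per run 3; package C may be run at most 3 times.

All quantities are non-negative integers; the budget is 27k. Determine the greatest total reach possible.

18

This is a bounded integer knapsack.
3×G and 1×C: price 26 ≤ 27, reach 3·5 + 1·3 = 18.
2×G and 2×C: price 24 ≤ 27, reach 2·5 + 2·3 = 16.
Best is 18.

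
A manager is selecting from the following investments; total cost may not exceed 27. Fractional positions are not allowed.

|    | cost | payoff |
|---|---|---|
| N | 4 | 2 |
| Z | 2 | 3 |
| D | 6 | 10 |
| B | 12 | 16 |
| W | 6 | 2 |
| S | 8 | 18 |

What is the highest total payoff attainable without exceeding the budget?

44

Allowing fractional choices, the relaxed optimum would be about 45.7, but investments are indivisible.
Z + B + S: cost 2 + 12 + 8 = 22 ≤ 27, payoff 3 + 16 + 18 = 37.
D + B + S: cost 6 + 12 + 8 = 26 ≤ 27, payoff 10 + 16 + 18 = 44.
N + Z + B + S: cost 4 + 2 + 12 + 8 = 26 ≤ 27, payoff 2 + 3 + 16 + 18 = 39.
Best is D, B, and S with total payoff 44.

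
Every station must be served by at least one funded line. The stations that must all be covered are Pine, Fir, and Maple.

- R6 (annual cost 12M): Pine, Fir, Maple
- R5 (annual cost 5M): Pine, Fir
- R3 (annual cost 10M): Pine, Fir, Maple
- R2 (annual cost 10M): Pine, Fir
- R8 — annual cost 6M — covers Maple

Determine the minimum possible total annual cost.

The greedy cost-per-new-station heuristic would pick R5 and R8 for 11, but a cheaper cover exists.
R3 alone covers Pine, Fir, Maple — every station.
Total annual cost: 10.
No cover costs less than 10.

10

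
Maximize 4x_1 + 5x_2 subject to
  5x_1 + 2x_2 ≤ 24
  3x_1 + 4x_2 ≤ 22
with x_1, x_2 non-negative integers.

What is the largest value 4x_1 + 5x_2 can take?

Relaxing integrality, the LP optimum is 28.43 at (x_1,x_2) = (3.71, 2.71), which is not an integer point.
(x_1,x_2)=(2,4) is feasible, giving 28.
(x_1,x_2)=(3,3) is feasible, giving 27.
(x_1,x_2)=(4,2) is feasible, giving 26.
The best lattice point is (2,4), giving 28.

28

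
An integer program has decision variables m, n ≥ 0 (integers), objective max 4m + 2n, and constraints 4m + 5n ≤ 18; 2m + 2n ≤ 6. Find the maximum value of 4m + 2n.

(m,n)=(3,0): 4·3+5·0=12≤18, 2·3+2·0=6≤6, objective 12.
(m,n)=(2,1): 4·2+5·1=13≤18, 2·2+2·1=6≤6, objective 10.
(m,n)=(2,0): 4·2+5·0=8≤18, 2·2+2·0=4≤6, objective 8.
The best lattice point is (3,0), giving 12.

12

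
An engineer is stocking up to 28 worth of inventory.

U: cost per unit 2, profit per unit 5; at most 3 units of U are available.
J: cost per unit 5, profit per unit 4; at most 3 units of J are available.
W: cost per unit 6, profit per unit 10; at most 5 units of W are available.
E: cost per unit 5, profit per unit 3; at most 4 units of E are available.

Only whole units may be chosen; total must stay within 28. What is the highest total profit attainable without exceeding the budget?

50

U has the best ratio (5/2); taking only U gives at most 3×5 = 15 (stopped by the supply cap of 3).
Mixing does better — 2×U and 4×W: cost 28 ≤ 28, profit 2·5 + 4·10 = 50.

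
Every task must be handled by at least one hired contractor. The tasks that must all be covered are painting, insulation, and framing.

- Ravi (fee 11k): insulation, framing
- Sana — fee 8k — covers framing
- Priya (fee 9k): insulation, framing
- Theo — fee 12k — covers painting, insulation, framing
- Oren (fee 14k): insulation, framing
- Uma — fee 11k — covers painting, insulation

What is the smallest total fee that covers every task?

Theo alone covers painting, insulation, framing — every task.
Total fee: 12.
No cover costs less than 12.

12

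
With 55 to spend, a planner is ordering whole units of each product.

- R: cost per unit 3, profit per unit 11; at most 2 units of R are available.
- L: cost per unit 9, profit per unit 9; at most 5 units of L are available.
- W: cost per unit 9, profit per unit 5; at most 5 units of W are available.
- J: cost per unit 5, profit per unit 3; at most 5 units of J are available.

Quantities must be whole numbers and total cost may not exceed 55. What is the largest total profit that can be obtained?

R has the best ratio (11/3); taking only R gives at most 2×11 = 22 (stopped by the supply cap of 2).
Mixing does better — 2×R and 5×L: cost 51 ≤ 55, profit 2·11 + 5·9 = 67.

67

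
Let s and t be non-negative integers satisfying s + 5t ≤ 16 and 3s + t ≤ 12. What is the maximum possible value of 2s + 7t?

23

(s,t)=(1,3) is feasible, giving 23.
(s,t)=(0,3) is feasible, giving 21.
(s,t)=(3,2) is feasible, giving 20.
The best lattice point is (1,3), giving 23.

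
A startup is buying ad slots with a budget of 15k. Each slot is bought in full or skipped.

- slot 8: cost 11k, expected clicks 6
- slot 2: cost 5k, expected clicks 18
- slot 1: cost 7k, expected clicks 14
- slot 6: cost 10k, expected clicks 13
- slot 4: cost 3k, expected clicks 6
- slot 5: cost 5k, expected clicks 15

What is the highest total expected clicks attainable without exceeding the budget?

39

Allowing fractional choices, the relaxed optimum would be about 43.0, but ad slots are indivisible.
slot 2 + slot 4 + slot 5: cost 5 + 3 + 5 = 13 ≤ 15, expected clicks 18 + 6 + 15 = 39.
slot 2 + slot 1 + slot 4: cost 5 + 7 + 3 = 15 ≤ 15, expected clicks 18 + 14 + 6 = 38.
Best is slot 2, slot 4, and slot 5 with total expected clicks 39.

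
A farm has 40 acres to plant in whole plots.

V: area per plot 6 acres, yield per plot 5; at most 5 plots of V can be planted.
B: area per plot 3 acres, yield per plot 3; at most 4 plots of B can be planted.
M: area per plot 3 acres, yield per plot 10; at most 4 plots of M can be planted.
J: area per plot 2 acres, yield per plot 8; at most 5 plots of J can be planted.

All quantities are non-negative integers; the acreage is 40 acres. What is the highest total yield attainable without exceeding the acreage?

97

2×V, 2×B, 4×M, and 5×J: area 40 ≤ 40, yield 2·5 + 2·3 + 4·10 + 5·8 = 96.
1×V, 4×B, 4×M, and 5×J: area 40 ≤ 40, yield 1·5 + 4·3 + 4·10 + 5·8 = 97.
Best is 97.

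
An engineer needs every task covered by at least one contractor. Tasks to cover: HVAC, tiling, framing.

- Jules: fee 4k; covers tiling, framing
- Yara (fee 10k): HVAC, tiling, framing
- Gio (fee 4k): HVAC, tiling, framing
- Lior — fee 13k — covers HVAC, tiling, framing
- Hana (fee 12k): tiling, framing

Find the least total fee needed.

4

Gio alone covers HVAC, tiling, framing — every task.
Total fee: 4.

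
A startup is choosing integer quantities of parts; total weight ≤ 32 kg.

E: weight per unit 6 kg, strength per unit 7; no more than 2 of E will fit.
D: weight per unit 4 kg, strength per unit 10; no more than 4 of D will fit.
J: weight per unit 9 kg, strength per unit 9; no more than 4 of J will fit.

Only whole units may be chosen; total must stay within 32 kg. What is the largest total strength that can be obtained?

Take 1×E, 4×D, and 1×J: weight 31 ≤ 32, strength 1·7 + 4·10 + 1·9 = 56.
D has the best ratio (10/4) and is taken to its limit of 4; remaining capacity is filled optimally with the others.

56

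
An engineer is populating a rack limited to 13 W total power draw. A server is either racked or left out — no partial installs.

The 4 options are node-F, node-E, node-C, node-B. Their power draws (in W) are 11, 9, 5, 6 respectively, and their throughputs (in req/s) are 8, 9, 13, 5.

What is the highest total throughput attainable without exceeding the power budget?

Treat it as a binary knapsack problem.
Allowing fractional choices, the relaxed optimum would be about 21.0, but servers are indivisible.
node-E: power draw 9 ≤ 13, throughput 9.
node-C + node-B: power draw 5 + 6 = 11 ≤ 13, throughput 13 + 5 = 18.
node-C: power draw 5 ≤ 13, throughput 13.
Best is node-C and node-B with total throughput 18.

18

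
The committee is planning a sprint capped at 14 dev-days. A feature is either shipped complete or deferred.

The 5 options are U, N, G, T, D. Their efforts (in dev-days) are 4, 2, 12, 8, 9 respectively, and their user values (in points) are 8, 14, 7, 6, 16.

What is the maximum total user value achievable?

30

Allowing fractional choices, the relaxed optimum would be about 36.2, but features are indivisible.
U + N + T: effort 4 + 2 + 8 = 14 ≤ 14, user value 8 + 14 + 6 = 28.
N + D: effort 2 + 9 = 11 ≤ 14, user value 14 + 16 = 30.
Best is N and D with total user value 30.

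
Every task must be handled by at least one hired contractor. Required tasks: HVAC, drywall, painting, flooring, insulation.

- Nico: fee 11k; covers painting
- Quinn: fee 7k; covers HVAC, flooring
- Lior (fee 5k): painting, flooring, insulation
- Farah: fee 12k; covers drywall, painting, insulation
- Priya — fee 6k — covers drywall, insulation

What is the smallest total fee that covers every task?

18

Choose Quinn, Lior, and Priya: together they cover HVAC, drywall, painting, flooring, insulation — every task.
Total fee: 7 + 5 + 6 = 18.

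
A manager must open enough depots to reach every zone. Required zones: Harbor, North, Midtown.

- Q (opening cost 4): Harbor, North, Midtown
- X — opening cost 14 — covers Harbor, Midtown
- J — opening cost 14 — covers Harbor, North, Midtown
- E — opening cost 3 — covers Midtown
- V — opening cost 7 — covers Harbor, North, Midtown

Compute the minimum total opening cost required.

Q alone covers Harbor, North, Midtown — every zone.
Total opening cost: 4.

4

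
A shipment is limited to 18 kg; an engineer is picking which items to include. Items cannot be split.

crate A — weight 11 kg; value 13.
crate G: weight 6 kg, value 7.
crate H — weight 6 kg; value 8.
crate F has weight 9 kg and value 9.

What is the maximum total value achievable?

Allowing fractional choices, the relaxed optimum would be about 22.2, but items are indivisible.
crate A + crate H: weight 11 + 6 = 17 ≤ 18, value 13 + 8 = 21.
crate A + crate G: weight 11 + 6 = 17 ≤ 18, value 13 + 7 = 20.
Best is crate A and crate H with total value 21.

21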